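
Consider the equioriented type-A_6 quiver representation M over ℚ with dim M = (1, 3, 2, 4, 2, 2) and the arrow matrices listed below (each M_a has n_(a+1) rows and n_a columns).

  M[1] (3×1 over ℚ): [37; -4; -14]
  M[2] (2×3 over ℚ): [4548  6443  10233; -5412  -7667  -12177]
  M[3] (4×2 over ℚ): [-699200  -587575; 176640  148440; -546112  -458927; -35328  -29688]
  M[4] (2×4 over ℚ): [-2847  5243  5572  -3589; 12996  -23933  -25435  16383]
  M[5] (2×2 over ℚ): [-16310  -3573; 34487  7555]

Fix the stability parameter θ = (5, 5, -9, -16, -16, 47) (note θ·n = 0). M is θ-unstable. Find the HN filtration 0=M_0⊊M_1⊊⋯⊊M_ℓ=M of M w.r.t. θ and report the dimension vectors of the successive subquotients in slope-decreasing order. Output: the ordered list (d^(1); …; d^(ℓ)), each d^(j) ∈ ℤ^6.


Via rank(M_{q-1}∘⋯∘M_p): M ≅ I[1,6], I[2,2]^2, I[3,3], I[4,4]^2, I[4,6].
μ_θ-semistable layers: μ^(1)=47; μ^(2)=5; μ^(3)=-31/5; μ^(4)=-9; μ^(5)=-16

((0, 0, 0, 0, 0, 2); (0, 2, 0, 0, 0, 0); (1, 1, 1, 1, 1, 0); (0, 0, 1, 0, 0, 0); (0, 0, 0, 3, 1, 0))


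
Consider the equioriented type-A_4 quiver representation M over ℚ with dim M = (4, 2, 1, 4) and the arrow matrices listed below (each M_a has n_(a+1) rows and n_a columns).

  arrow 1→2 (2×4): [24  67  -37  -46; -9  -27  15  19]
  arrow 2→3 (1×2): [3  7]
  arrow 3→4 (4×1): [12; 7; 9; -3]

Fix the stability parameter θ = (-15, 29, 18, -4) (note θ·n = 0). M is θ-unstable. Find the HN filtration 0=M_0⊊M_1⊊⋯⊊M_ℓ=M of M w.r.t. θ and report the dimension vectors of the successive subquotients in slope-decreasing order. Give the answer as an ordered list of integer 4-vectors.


Interval decomposition of M: I[1,1]^2, I[1,2], I[1,4], I[4,4]^3.
HN type (ℓ=4): μ^(1)=29; μ^(2)=43/3; μ^(3)=-4; μ^(4)=-15

((0, 1, 0, 0); (0, 1, 1, 1); (0, 0, 0, 3); (4, 0, 0, 0))


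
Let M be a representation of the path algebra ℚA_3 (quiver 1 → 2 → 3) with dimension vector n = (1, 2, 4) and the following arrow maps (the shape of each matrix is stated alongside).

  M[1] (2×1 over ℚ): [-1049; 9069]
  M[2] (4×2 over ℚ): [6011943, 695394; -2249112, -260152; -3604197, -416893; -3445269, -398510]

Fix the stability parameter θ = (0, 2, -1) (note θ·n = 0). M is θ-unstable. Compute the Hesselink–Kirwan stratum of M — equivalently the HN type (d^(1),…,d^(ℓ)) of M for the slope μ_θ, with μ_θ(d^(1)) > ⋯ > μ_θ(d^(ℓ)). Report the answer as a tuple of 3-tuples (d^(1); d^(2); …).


Barcode: M ≅ I[1,3], I[2,3], I[3,3]^2. HN layers by μ_θ (3 steps, strictly decreasing):
  μ^(1)=1/2; μ^(2)=0; μ^(3)=-1

((0, 2, 2); (1, 0, 0); (0, 0, 2))


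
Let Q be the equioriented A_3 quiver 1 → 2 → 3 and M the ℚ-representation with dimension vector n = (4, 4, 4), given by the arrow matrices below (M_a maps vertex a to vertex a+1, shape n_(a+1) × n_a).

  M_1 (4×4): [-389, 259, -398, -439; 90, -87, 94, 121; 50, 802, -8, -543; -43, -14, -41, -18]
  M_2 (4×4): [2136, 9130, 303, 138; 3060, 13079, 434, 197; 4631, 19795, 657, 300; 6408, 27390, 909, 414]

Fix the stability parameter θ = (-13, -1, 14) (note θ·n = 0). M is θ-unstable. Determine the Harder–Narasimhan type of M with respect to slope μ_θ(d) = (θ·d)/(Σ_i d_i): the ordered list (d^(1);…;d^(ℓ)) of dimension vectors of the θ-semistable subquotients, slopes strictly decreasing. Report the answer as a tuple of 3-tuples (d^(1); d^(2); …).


Interval decomposition of M: I[1,2], I[1,3]^3, I[3,3].
HN type (ℓ=3): μ^(1)=14; μ^(2)=-1; μ^(3)=-13

((0, 0, 4); (0, 4, 0); (4, 0, 0))


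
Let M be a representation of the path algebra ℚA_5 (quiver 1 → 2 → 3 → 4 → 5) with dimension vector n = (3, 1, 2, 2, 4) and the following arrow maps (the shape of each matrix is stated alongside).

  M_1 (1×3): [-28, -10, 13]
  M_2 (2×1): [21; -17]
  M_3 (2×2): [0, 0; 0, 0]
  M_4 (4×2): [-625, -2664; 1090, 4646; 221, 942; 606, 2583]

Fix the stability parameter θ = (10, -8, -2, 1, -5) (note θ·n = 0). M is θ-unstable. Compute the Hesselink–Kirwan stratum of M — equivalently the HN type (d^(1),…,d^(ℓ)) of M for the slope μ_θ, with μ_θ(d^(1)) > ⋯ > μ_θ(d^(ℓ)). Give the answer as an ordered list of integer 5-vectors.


Interval decomposition of M: I[1,1]^2, I[1,3], I[3,3], I[4,5]^2, I[5,5]^2.
HN type (ℓ=4): μ^(1)=10; μ^(2)=0; μ^(3)=-2; μ^(4)=-5

((2, 0, 0, 0, 0); (1, 1, 1, 0, 0); (0, 0, 1, 2, 2); (0, 0, 0, 0, 2))


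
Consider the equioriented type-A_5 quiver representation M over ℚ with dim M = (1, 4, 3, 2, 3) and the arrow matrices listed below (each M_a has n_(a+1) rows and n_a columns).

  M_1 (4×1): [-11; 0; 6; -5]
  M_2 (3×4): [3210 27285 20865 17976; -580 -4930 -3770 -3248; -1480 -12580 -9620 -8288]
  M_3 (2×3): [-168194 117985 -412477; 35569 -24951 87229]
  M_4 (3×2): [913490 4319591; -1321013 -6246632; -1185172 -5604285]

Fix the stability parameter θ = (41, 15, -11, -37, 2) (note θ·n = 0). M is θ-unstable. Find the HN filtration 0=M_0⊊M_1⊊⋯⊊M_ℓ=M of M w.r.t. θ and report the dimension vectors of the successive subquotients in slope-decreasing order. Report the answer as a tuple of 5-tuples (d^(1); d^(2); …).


Via rank(M_{q-1}∘⋯∘M_p): M ≅ I[1,2], I[2,2]^2, I[2,5], I[3,3], I[3,5], I[5,5].
μ_θ-semistable layers: μ^(1)=28; μ^(2)=15; μ^(3)=2; μ^(4)=-11; μ^(5)=-24

((1, 1, 0, 0, 0); (0, 2, 0, 0, 0); (0, 0, 0, 0, 3); (0, 1, 2, 1, 0); (0, 0, 1, 1, 0))


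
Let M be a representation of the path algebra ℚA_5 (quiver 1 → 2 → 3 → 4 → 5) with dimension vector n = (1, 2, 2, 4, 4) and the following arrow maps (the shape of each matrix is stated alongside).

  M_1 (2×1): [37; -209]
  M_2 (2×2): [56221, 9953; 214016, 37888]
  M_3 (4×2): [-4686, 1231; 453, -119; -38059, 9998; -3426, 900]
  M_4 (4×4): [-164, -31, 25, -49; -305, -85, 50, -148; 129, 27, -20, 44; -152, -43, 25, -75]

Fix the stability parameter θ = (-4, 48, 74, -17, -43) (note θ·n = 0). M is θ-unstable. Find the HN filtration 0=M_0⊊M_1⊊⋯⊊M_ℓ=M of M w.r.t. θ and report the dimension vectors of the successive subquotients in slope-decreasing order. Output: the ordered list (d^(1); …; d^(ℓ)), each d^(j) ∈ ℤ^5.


Via rank(M_{q-1}∘⋯∘M_p): M ≅ I[1,2], I[2,5], I[3,5], I[4,4], I[4,5], I[5,5].
μ_θ-semistable layers: μ^(1)=48; μ^(2)=31/2; μ^(3)=14/3; μ^(4)=-4; μ^(5)=-17; μ^(6)=-30; μ^(7)=-43

((0, 1, 0, 0, 0); (0, 1, 1, 1, 1); (0, 0, 1, 1, 1); (1, 0, 0, 0, 0); (0, 0, 0, 1, 0); (0, 0, 0, 1, 1); (0, 0, 0, 0, 1))


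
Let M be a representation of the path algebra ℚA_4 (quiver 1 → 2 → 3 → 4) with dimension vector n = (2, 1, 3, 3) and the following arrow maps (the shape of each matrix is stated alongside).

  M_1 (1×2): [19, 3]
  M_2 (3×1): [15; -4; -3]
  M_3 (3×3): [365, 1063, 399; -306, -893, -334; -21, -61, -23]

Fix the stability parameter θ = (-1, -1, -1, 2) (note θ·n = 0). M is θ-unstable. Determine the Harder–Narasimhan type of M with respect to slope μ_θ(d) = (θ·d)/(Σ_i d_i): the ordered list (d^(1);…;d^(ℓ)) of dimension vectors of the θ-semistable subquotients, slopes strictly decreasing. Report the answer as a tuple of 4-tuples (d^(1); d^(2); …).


Barcode: M ≅ I[1,1], I[1,4], I[3,3], I[3,4], I[4,4]. HN layers by μ_θ (2 steps, strictly decreasing):
  μ^(1)=2; μ^(2)=-1

((0, 0, 0, 3); (2, 1, 3, 0))


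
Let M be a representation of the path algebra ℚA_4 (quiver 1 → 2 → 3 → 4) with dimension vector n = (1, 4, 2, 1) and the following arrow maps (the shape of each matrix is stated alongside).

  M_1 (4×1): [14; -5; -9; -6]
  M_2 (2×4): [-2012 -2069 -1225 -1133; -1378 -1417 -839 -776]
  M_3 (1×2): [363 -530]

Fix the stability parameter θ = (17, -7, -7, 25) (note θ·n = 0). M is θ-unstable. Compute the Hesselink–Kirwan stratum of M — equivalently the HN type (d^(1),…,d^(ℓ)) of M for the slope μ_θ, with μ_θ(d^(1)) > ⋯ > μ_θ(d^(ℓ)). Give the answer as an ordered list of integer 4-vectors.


Interval decomposition of M: I[1,2], I[2,2], I[2,3], I[2,4].
HN type (ℓ=3): μ^(1)=25; μ^(2)=5; μ^(3)=-7

((0, 0, 0, 1); (1, 1, 0, 0); (0, 3, 2, 0))


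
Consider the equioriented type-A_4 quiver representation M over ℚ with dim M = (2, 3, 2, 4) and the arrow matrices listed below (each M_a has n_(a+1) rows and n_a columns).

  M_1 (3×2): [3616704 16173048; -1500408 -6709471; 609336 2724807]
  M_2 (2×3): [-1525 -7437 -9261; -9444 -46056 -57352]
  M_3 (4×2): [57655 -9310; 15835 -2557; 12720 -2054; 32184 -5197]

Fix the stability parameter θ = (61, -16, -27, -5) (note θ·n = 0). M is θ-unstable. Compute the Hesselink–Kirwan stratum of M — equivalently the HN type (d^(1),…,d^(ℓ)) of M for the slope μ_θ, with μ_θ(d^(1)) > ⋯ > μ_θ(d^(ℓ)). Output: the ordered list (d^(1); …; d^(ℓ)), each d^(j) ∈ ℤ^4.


Interval decomposition of M: I[1,1], I[1,2], I[2,4]^2, I[4,4]^2.
HN type (ℓ=4): μ^(1)=61; μ^(2)=45/2; μ^(3)=-5; μ^(4)=-43/2

((1, 0, 0, 0); (1, 1, 0, 0); (0, 0, 0, 4); (0, 2, 2, 0))


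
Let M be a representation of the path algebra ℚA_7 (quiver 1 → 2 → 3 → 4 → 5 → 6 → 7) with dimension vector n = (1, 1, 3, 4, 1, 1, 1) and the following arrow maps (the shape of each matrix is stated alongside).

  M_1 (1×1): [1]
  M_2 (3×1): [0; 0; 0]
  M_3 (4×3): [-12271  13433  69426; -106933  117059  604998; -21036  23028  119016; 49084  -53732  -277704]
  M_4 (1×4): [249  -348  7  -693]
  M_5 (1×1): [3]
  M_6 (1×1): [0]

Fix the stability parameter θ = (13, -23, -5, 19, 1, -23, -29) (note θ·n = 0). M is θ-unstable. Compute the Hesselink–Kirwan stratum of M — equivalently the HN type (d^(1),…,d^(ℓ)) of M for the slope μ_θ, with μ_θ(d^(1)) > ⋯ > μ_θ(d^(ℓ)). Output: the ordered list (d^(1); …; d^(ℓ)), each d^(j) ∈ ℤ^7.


Barcode: M ≅ I[1,2], I[3,3]^2, I[3,6], I[4,4]^3, I[7,7]. HN layers by μ_θ (4 steps, strictly decreasing):
  μ^(1)=19; μ^(2)=-1; μ^(3)=-5; μ^(4)=-29

((0, 0, 0, 3, 0, 0, 0); (0, 0, 0, 1, 1, 1, 0); (1, 1, 3, 0, 0, 0, 0); (0, 0, 0, 0, 0, 0, 1))


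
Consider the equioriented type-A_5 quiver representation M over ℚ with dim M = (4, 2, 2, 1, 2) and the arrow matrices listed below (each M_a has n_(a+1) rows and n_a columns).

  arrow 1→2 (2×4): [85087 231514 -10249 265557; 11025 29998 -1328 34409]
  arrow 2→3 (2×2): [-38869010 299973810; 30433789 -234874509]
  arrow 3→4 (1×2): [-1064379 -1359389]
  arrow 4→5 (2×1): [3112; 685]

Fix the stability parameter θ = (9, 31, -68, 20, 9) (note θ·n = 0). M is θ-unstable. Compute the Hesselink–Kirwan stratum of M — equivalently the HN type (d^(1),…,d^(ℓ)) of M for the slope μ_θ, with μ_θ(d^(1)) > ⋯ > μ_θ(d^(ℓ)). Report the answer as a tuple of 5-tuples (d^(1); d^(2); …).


Interval decomposition of M: I[1,1]^2, I[1,2], I[1,5], I[3,3], I[5,5].
HN type (ℓ=5): μ^(1)=31; μ^(2)=29/2; μ^(3)=9; μ^(4)=-28/3; μ^(5)=-68

((0, 1, 0, 0, 0); (0, 0, 0, 1, 1); (3, 0, 0, 0, 1); (1, 1, 1, 0, 0); (0, 0, 1, 0, 0))


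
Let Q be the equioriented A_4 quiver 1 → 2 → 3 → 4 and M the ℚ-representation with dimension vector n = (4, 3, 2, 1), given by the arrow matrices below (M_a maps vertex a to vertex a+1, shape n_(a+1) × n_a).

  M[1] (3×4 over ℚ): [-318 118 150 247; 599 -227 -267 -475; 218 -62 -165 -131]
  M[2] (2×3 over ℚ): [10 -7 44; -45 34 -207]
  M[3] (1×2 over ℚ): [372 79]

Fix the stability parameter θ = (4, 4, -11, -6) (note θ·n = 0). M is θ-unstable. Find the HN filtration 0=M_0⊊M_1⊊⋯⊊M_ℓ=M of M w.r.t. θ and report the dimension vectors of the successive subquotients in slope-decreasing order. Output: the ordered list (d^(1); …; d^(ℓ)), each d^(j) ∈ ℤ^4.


Barcode: M ≅ I[1,1], I[1,2], I[1,3], I[1,4]. HN layers by μ_θ (3 steps, strictly decreasing):
  μ^(1)=4; μ^(2)=-1; μ^(3)=-9/4

((2, 1, 0, 0); (1, 1, 1, 0); (1, 1, 1, 1))


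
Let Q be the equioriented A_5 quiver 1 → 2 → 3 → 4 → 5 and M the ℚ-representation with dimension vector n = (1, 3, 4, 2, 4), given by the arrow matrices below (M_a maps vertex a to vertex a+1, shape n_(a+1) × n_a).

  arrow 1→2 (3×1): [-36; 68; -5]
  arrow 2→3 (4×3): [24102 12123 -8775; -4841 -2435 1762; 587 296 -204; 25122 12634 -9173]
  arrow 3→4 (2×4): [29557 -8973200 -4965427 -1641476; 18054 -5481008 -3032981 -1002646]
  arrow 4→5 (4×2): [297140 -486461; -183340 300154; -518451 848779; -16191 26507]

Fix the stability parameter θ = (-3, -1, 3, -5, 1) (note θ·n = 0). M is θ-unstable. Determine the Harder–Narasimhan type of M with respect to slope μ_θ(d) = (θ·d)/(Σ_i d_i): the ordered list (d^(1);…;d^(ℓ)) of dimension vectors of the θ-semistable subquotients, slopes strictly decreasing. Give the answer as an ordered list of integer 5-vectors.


Interval decomposition of M: I[1,5], I[2,3], I[2,5], I[3,3], I[5,5]^2.
HN type (ℓ=4): μ^(1)=3; μ^(2)=1; μ^(3)=-1; μ^(4)=-3

((0, 0, 2, 0, 0); (0, 0, 0, 0, 4); (0, 3, 2, 2, 0); (1, 0, 0, 0, 0))


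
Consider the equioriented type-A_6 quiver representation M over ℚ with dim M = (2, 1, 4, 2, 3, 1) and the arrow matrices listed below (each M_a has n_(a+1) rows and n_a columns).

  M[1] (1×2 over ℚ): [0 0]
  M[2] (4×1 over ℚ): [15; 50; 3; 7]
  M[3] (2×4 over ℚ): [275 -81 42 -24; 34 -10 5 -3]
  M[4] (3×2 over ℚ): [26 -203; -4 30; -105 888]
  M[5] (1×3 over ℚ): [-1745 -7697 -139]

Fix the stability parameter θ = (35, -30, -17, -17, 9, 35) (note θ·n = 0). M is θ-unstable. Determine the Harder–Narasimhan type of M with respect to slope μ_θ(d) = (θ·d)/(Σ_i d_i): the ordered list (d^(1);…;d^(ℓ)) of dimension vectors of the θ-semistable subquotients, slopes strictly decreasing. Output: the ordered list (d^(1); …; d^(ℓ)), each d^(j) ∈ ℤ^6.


Via rank(M_{q-1}∘⋯∘M_p): M ≅ I[1,1]^2, I[2,6], I[3,3]^2, I[3,5], I[5,5].
μ_θ-semistable layers: μ^(1)=35; μ^(2)=9; μ^(3)=-17; μ^(4)=-30

((2, 0, 0, 0, 0, 1); (0, 0, 0, 0, 3, 0); (0, 0, 4, 2, 0, 0); (0, 1, 0, 0, 0, 0))


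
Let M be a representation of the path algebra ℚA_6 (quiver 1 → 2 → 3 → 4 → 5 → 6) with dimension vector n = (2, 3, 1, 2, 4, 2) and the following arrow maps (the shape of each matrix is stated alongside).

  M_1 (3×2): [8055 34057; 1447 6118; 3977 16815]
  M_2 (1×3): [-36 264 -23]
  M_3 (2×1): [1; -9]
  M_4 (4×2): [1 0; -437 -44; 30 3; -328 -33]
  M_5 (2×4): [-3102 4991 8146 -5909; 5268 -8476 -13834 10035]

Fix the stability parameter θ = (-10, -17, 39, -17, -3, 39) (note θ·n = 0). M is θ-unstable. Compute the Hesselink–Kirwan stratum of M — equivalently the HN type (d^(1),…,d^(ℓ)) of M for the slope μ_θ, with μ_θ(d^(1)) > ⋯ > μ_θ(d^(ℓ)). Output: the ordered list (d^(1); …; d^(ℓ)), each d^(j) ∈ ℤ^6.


Interval decomposition of M: I[1,2], I[1,6], I[2,2], I[4,6], I[5,5]^2.
HN type (ℓ=5): μ^(1)=39; μ^(2)=19/3; μ^(3)=-3; μ^(4)=-27/2; μ^(5)=-17

((0, 0, 0, 0, 0, 2); (0, 0, 1, 1, 1, 0); (0, 0, 0, 0, 3, 0); (2, 2, 0, 0, 0, 0); (0, 1, 0, 1, 0, 0))


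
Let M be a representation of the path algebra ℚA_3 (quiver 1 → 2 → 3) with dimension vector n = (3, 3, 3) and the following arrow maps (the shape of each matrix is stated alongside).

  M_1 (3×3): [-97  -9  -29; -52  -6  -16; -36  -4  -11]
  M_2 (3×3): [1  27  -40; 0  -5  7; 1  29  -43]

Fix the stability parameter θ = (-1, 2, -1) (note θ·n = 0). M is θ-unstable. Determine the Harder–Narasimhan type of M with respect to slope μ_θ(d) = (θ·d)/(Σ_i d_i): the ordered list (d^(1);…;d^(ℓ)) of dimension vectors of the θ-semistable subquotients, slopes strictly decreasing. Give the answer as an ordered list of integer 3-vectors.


Barcode: M ≅ I[1,3]^3. HN layers by μ_θ (2 steps, strictly decreasing):
  μ^(1)=1/2; μ^(2)=-1

((0, 3, 3); (3, 0, 0))


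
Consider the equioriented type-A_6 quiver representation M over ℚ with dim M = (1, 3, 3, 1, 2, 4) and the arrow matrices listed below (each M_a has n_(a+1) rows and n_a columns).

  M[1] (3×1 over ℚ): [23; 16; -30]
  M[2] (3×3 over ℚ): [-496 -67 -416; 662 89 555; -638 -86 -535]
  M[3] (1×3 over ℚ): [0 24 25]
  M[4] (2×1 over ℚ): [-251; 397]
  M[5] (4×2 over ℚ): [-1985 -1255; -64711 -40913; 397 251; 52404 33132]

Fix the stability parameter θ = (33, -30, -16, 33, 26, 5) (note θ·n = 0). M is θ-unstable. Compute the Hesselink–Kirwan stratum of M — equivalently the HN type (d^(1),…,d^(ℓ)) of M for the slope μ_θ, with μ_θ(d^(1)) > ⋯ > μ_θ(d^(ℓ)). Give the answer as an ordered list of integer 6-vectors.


Barcode: M ≅ I[1,2], I[2,3], I[2,5], I[3,3], I[5,6], I[6,6]^3. HN layers by μ_θ (6 steps, strictly decreasing):
  μ^(1)=59/2; μ^(2)=31/2; μ^(3)=5; μ^(4)=3/2; μ^(5)=-16; μ^(6)=-30

((0, 0, 0, 1, 1, 0); (0, 0, 0, 0, 1, 1); (0, 0, 0, 0, 0, 3); (1, 1, 0, 0, 0, 0); (0, 0, 3, 0, 0, 0); (0, 2, 0, 0, 0, 0))


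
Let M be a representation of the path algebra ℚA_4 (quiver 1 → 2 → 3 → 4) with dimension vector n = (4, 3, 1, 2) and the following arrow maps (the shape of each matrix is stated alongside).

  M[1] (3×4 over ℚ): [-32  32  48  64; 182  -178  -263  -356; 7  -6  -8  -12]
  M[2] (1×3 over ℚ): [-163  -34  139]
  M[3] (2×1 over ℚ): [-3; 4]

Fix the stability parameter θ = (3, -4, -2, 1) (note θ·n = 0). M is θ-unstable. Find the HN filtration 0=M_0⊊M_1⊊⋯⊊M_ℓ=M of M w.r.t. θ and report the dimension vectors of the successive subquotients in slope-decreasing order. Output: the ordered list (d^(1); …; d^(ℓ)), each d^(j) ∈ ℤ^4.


Barcode: M ≅ I[1,1]^2, I[1,2], I[1,4], I[2,2], I[4,4]. HN layers by μ_θ (5 steps, strictly decreasing):
  μ^(1)=3; μ^(2)=1; μ^(3)=-1/2; μ^(4)=-1; μ^(5)=-4

((2, 0, 0, 0); (0, 0, 0, 2); (1, 1, 0, 0); (1, 1, 1, 0); (0, 1, 0, 0))


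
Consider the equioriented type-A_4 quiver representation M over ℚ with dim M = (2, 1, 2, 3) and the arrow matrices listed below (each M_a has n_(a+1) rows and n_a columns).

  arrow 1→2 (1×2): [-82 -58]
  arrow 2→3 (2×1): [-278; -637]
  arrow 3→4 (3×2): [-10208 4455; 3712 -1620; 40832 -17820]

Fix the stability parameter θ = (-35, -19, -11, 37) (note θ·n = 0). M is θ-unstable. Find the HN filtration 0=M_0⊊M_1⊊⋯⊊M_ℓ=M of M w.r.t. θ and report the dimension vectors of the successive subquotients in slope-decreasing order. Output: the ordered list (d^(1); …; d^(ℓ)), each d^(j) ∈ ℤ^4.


Interval decomposition of M: I[1,1], I[1,4], I[3,3], I[4,4]^2.
HN type (ℓ=4): μ^(1)=37; μ^(2)=-11; μ^(3)=-19; μ^(4)=-35

((0, 0, 0, 3); (0, 0, 2, 0); (0, 1, 0, 0); (2, 0, 0, 0))


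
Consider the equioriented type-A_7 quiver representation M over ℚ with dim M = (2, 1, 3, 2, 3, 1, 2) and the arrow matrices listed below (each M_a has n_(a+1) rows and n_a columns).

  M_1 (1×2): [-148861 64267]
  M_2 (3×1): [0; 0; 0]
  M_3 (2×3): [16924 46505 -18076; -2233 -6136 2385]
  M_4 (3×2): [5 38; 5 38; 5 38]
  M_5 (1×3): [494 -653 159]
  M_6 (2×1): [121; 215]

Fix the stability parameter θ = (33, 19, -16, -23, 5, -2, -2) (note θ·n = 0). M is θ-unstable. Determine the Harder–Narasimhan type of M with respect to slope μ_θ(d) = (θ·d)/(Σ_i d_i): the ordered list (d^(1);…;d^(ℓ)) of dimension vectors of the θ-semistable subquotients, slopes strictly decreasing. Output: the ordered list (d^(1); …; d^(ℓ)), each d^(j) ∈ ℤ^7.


Interval decomposition of M: I[1,1], I[1,2], I[3,3], I[3,4], I[3,5], I[5,5], I[5,7], I[7,7].
HN type (ℓ=7): μ^(1)=33; μ^(2)=26; μ^(3)=5; μ^(4)=1/3; μ^(5)=-2; μ^(6)=-16; μ^(7)=-39/2

((1, 0, 0, 0, 0, 0, 0); (1, 1, 0, 0, 0, 0, 0); (0, 0, 0, 0, 2, 0, 0); (0, 0, 0, 0, 1, 1, 1); (0, 0, 0, 0, 0, 0, 1); (0, 0, 1, 0, 0, 0, 0); (0, 0, 2, 2, 0, 0, 0))


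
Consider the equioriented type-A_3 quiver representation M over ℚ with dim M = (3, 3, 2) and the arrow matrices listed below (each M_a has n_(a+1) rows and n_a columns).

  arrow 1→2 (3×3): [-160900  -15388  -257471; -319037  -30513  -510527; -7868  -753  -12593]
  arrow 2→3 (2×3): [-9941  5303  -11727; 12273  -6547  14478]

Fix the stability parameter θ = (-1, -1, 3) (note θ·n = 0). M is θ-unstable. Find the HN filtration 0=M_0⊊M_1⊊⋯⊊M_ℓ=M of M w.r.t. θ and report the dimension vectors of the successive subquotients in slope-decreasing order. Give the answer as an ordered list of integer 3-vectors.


Via rank(M_{q-1}∘⋯∘M_p): M ≅ I[1,2], I[1,3]^2.
μ_θ-semistable layers: μ^(1)=3; μ^(2)=-1

((0, 0, 2); (3, 3, 0))


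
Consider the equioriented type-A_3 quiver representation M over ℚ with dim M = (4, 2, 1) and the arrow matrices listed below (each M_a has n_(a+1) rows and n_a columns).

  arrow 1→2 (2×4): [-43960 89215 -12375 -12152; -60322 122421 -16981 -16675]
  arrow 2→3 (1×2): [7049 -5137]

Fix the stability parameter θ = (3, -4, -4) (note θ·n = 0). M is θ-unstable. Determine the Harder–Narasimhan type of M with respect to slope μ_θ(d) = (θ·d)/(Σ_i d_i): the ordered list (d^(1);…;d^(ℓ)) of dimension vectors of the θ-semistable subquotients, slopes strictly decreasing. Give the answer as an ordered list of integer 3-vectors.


Via rank(M_{q-1}∘⋯∘M_p): M ≅ I[1,1]^2, I[1,2], I[1,3].
μ_θ-semistable layers: μ^(1)=3; μ^(2)=-1/2; μ^(3)=-5/3

((2, 0, 0); (1, 1, 0); (1, 1, 1))


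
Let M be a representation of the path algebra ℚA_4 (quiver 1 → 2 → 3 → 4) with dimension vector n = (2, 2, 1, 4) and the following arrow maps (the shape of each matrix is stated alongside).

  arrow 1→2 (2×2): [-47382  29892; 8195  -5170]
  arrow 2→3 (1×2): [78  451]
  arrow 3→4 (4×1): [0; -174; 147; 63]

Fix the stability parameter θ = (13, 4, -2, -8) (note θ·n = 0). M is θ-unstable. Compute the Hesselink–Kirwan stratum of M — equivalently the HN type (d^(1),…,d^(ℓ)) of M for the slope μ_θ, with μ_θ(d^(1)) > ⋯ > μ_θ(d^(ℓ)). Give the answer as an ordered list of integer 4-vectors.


Interval decomposition of M: I[1,1], I[1,4], I[2,2], I[4,4]^3.
HN type (ℓ=4): μ^(1)=13; μ^(2)=4; μ^(3)=7/4; μ^(4)=-8

((1, 0, 0, 0); (0, 1, 0, 0); (1, 1, 1, 1); (0, 0, 0, 3))


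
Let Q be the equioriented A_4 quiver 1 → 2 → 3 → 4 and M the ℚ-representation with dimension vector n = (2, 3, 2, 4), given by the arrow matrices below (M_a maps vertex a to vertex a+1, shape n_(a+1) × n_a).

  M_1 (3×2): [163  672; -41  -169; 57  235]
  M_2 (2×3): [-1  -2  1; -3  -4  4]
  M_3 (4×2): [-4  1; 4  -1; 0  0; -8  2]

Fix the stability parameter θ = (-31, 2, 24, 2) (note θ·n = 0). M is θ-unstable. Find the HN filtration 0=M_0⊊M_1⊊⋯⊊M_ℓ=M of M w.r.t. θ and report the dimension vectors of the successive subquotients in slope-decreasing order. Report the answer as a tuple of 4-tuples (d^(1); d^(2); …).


Interval decomposition of M: I[1,3], I[1,4], I[2,2], I[4,4]^3.
HN type (ℓ=4): μ^(1)=24; μ^(2)=13; μ^(3)=2; μ^(4)=-31

((0, 0, 1, 0); (0, 0, 1, 1); (0, 3, 0, 3); (2, 0, 0, 0))


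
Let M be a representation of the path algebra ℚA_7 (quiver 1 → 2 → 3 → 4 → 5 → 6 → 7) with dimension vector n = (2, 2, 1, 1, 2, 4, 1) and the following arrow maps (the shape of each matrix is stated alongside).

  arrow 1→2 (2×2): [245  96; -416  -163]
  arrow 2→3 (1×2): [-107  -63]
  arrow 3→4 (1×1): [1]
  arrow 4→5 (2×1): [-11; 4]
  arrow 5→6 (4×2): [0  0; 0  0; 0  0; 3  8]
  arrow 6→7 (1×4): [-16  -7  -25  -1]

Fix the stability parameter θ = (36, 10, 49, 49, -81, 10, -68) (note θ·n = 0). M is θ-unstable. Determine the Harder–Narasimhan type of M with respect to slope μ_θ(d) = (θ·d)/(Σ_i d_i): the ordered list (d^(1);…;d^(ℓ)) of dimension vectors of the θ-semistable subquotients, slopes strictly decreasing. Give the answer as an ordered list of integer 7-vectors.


Barcode: M ≅ I[1,2], I[1,7], I[5,5], I[6,6]^3. HN layers by μ_θ (4 steps, strictly decreasing):
  μ^(1)=23; μ^(2)=10; μ^(3)=5/7; μ^(4)=-81

((1, 1, 0, 0, 0, 0, 0); (0, 0, 0, 0, 0, 3, 0); (1, 1, 1, 1, 1, 1, 1); (0, 0, 0, 0, 1, 0, 0))


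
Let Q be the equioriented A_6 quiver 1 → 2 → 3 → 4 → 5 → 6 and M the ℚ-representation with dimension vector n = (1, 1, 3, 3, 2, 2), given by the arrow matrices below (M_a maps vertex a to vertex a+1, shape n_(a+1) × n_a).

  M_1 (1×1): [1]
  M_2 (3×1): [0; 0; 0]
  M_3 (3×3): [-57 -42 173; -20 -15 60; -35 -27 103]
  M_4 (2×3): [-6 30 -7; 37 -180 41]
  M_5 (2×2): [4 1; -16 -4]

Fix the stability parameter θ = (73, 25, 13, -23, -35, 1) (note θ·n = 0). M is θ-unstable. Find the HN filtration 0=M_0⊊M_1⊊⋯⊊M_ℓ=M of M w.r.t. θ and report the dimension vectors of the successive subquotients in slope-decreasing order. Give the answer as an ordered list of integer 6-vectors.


Interval decomposition of M: I[1,2], I[3,3], I[3,5], I[3,6], I[4,4], I[6,6].
HN type (ℓ=5): μ^(1)=49; μ^(2)=13; μ^(3)=1; μ^(4)=-15; μ^(5)=-23

((1, 1, 0, 0, 0, 0); (0, 0, 1, 0, 0, 0); (0, 0, 0, 0, 0, 2); (0, 0, 2, 2, 2, 0); (0, 0, 0, 1, 0, 0))


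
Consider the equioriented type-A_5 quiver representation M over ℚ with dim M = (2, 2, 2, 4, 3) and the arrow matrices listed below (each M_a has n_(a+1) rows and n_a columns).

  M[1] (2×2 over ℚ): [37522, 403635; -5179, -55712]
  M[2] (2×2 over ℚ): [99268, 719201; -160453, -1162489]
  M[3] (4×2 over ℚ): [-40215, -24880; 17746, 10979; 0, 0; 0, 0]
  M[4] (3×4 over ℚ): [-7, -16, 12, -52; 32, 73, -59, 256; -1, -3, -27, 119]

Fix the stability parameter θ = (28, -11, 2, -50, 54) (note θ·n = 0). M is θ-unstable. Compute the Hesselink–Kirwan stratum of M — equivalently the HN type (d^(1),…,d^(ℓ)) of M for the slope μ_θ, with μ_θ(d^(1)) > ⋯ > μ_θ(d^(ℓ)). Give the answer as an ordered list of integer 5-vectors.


Barcode: M ≅ I[1,5]^2, I[4,4], I[4,5]. HN layers by μ_θ (3 steps, strictly decreasing):
  μ^(1)=54; μ^(2)=-31/4; μ^(3)=-50

((0, 0, 0, 0, 3); (2, 2, 2, 2, 0); (0, 0, 0, 2, 0))


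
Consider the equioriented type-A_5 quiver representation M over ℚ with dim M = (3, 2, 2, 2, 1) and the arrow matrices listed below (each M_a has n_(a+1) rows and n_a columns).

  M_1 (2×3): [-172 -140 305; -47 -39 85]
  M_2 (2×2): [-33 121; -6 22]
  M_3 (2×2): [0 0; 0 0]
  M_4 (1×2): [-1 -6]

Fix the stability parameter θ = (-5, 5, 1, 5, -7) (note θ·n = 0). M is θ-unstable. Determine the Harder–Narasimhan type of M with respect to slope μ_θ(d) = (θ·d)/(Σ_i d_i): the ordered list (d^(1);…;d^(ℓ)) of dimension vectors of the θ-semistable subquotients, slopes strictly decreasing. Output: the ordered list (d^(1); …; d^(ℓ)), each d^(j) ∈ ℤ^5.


Barcode: M ≅ I[1,1], I[1,2], I[1,3], I[3,3], I[4,4], I[4,5]. HN layers by μ_θ (5 steps, strictly decreasing):
  μ^(1)=5; μ^(2)=3; μ^(3)=1; μ^(4)=-1; μ^(5)=-5

((0, 1, 0, 1, 0); (0, 1, 1, 0, 0); (0, 0, 1, 0, 0); (0, 0, 0, 1, 1); (3, 0, 0, 0, 0))


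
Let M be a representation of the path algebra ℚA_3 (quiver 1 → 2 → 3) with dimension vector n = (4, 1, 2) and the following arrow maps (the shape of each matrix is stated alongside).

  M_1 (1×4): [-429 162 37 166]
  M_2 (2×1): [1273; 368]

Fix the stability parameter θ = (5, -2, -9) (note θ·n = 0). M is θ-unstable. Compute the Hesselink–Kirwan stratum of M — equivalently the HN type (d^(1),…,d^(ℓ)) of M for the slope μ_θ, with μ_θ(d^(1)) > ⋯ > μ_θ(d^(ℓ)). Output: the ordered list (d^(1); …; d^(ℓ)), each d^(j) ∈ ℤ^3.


Barcode: M ≅ I[1,1]^3, I[1,3], I[3,3]. HN layers by μ_θ (3 steps, strictly decreasing):
  μ^(1)=5; μ^(2)=-2; μ^(3)=-9

((3, 0, 0); (1, 1, 1); (0, 0, 1))


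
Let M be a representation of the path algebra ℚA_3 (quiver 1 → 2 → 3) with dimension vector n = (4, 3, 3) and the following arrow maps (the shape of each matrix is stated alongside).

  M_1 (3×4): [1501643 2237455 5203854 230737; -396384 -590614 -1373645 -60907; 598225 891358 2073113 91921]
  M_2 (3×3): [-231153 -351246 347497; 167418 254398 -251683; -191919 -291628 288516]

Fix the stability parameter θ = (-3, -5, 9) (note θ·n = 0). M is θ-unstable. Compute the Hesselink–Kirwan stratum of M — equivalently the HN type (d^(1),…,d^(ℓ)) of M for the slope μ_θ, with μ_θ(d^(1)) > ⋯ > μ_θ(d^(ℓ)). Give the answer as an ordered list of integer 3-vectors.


Barcode: M ≅ I[1,1], I[1,2], I[1,3]^2, I[3,3]. HN layers by μ_θ (3 steps, strictly decreasing):
  μ^(1)=9; μ^(2)=-3; μ^(3)=-4

((0, 0, 3); (1, 0, 0); (3, 3, 0))


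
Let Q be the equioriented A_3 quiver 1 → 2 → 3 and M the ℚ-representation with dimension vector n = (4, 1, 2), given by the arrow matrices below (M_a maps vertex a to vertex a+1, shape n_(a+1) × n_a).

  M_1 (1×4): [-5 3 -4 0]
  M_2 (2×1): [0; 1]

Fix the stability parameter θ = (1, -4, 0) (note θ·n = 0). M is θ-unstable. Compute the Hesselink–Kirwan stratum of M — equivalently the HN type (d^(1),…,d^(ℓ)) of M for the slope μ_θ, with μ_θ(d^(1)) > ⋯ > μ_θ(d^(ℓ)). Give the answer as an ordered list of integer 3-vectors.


Via rank(M_{q-1}∘⋯∘M_p): M ≅ I[1,1]^3, I[1,3], I[3,3].
μ_θ-semistable layers: μ^(1)=1; μ^(2)=0; μ^(3)=-3/2

((3, 0, 0); (0, 0, 2); (1, 1, 0))


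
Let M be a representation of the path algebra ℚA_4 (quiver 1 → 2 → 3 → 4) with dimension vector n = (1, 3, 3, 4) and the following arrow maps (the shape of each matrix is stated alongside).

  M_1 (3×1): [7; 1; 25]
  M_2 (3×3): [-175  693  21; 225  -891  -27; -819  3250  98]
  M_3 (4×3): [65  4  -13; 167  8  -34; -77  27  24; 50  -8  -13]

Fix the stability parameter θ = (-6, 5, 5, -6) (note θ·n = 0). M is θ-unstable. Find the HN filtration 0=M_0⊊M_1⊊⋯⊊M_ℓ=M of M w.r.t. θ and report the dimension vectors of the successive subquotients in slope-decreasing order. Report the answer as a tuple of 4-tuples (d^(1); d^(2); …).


Barcode: M ≅ I[1,4], I[2,2], I[2,4], I[3,4], I[4,4]. HN layers by μ_θ (4 steps, strictly decreasing):
  μ^(1)=5; μ^(2)=4/3; μ^(3)=-1/2; μ^(4)=-6

((0, 1, 0, 0); (0, 2, 2, 2); (0, 0, 1, 1); (1, 0, 0, 1))


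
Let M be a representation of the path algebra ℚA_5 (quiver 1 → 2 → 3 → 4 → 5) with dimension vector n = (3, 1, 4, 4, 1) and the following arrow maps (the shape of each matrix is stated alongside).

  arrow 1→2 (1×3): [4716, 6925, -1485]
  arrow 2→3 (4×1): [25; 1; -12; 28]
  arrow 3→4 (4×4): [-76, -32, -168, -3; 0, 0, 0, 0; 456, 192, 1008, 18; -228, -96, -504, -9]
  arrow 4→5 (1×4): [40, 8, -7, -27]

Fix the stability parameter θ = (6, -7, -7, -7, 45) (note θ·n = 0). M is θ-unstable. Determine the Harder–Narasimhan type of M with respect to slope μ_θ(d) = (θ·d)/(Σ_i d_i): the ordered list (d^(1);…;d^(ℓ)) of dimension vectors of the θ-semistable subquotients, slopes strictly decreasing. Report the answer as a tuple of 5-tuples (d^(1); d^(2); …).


Via rank(M_{q-1}∘⋯∘M_p): M ≅ I[1,1]^2, I[1,3], I[3,3]^2, I[3,5], I[4,4]^3.
μ_θ-semistable layers: μ^(1)=45; μ^(2)=6; μ^(3)=-8/3; μ^(4)=-7

((0, 0, 0, 0, 1); (2, 0, 0, 0, 0); (1, 1, 1, 0, 0); (0, 0, 3, 4, 0))


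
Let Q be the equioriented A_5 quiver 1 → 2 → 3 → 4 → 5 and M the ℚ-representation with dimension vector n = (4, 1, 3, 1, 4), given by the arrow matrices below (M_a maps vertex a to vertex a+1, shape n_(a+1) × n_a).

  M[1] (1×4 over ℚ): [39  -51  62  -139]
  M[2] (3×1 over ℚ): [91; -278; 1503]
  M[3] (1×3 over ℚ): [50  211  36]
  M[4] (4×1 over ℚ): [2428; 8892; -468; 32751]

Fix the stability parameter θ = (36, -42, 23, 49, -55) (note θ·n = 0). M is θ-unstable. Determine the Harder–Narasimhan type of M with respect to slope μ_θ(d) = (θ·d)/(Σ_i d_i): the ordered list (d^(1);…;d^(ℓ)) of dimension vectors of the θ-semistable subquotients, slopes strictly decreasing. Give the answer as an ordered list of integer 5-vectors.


Barcode: M ≅ I[1,1]^3, I[1,3], I[3,3], I[3,5], I[5,5]^3. HN layers by μ_θ (5 steps, strictly decreasing):
  μ^(1)=36; μ^(2)=23; μ^(3)=17/3; μ^(4)=-3; μ^(5)=-55

((3, 0, 0, 0, 0); (0, 0, 2, 0, 0); (0, 0, 1, 1, 1); (1, 1, 0, 0, 0); (0, 0, 0, 0, 3))


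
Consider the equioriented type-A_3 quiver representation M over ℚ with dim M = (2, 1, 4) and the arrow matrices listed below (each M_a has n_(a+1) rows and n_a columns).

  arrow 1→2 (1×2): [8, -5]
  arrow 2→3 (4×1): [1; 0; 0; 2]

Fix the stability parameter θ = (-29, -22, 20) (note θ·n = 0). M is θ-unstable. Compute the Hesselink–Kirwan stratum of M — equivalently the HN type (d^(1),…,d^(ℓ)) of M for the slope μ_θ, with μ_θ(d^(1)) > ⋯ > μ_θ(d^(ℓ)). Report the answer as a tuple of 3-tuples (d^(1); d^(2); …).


Via rank(M_{q-1}∘⋯∘M_p): M ≅ I[1,1], I[1,3], I[3,3]^3.
μ_θ-semistable layers: μ^(1)=20; μ^(2)=-22; μ^(3)=-29

((0, 0, 4); (0, 1, 0); (2, 0, 0))


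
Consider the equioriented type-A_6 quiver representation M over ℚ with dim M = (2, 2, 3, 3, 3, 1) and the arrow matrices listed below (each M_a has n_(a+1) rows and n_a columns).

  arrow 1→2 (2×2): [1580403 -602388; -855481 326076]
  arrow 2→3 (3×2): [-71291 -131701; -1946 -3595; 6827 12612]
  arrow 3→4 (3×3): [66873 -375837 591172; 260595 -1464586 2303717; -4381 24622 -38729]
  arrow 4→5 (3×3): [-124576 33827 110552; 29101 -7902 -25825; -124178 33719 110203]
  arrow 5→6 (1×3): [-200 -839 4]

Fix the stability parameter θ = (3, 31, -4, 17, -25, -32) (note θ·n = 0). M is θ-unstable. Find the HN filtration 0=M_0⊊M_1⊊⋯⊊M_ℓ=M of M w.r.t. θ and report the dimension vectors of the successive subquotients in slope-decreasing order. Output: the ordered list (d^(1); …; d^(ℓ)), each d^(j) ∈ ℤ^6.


Via rank(M_{q-1}∘⋯∘M_p): M ≅ I[1,1], I[1,6], I[2,5], I[3,5].
μ_θ-semistable layers: μ^(1)=19/4; μ^(2)=3; μ^(3)=-5/3; μ^(4)=-4

((0, 1, 1, 1, 1, 0); (1, 0, 0, 0, 0, 0); (1, 1, 1, 1, 1, 1); (0, 0, 1, 1, 1, 0))


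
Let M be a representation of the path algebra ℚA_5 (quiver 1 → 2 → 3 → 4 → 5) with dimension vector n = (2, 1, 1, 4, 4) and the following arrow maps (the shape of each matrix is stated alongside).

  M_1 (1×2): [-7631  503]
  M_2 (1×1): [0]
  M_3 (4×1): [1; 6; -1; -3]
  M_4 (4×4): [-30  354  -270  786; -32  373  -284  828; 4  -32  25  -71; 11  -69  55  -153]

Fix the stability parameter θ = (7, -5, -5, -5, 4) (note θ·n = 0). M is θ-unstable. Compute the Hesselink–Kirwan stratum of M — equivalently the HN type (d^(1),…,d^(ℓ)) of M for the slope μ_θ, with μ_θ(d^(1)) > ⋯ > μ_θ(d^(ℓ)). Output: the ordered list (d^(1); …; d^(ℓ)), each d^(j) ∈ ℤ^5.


Interval decomposition of M: I[1,1], I[1,2], I[3,5], I[4,4], I[4,5]^2, I[5,5].
HN type (ℓ=4): μ^(1)=7; μ^(2)=4; μ^(3)=1; μ^(4)=-5

((1, 0, 0, 0, 0); (0, 0, 0, 0, 4); (1, 1, 0, 0, 0); (0, 0, 1, 4, 0))


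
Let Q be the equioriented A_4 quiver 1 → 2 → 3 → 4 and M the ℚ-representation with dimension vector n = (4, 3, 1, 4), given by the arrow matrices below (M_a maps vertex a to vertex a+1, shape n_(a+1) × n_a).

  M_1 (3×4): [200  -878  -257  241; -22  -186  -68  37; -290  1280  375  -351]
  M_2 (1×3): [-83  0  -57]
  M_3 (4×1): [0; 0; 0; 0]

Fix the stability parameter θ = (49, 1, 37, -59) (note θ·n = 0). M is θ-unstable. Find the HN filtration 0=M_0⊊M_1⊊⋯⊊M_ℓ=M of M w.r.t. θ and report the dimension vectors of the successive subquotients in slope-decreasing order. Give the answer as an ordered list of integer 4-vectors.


Interval decomposition of M: I[1,1], I[1,2]^2, I[1,3], I[4,4]^4.
HN type (ℓ=4): μ^(1)=49; μ^(2)=37; μ^(3)=25; μ^(4)=-59

((1, 0, 0, 0); (0, 0, 1, 0); (3, 3, 0, 0); (0, 0, 0, 4))


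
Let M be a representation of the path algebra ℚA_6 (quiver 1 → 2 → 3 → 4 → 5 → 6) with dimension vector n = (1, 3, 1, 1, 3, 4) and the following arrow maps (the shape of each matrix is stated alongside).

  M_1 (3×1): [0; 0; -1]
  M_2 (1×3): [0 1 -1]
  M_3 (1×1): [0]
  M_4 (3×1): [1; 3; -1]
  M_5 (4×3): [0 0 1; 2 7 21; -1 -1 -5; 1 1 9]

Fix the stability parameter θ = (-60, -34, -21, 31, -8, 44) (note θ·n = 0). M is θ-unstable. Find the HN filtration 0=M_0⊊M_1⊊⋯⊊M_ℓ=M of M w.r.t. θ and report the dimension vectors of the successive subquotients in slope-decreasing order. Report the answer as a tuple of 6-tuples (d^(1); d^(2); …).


Via rank(M_{q-1}∘⋯∘M_p): M ≅ I[1,3], I[2,2]^2, I[4,6], I[5,6]^2, I[6,6].
μ_θ-semistable layers: μ^(1)=44; μ^(2)=23/2; μ^(3)=-8; μ^(4)=-21; μ^(5)=-34; μ^(6)=-60

((0, 0, 0, 0, 0, 4); (0, 0, 0, 1, 1, 0); (0, 0, 0, 0, 2, 0); (0, 0, 1, 0, 0, 0); (0, 3, 0, 0, 0, 0); (1, 0, 0, 0, 0, 0))


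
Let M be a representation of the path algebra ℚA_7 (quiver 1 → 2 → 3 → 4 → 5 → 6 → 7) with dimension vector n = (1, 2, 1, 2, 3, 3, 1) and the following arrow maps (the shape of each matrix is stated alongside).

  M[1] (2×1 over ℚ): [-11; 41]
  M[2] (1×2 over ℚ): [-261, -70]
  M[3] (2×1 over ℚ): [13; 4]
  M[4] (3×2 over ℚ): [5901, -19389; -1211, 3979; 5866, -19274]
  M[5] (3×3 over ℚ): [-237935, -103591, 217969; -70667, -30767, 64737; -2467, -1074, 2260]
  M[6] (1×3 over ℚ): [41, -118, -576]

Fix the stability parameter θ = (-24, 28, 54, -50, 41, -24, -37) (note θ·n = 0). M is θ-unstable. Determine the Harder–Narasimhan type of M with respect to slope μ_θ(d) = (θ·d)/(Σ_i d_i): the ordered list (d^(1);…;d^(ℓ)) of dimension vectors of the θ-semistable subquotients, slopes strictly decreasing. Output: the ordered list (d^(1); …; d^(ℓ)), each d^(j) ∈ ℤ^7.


Via rank(M_{q-1}∘⋯∘M_p): M ≅ I[1,7], I[2,2], I[4,4], I[5,5], I[5,6], I[6,6].
μ_θ-semistable layers: μ^(1)=41; μ^(2)=28; μ^(3)=17/2; μ^(4)=2; μ^(5)=-24; μ^(6)=-50

((0, 0, 0, 0, 1, 0, 0); (0, 1, 0, 0, 0, 0, 0); (0, 0, 0, 0, 1, 1, 0); (0, 1, 1, 1, 1, 1, 1); (1, 0, 0, 0, 0, 1, 0); (0, 0, 0, 1, 0, 0, 0))


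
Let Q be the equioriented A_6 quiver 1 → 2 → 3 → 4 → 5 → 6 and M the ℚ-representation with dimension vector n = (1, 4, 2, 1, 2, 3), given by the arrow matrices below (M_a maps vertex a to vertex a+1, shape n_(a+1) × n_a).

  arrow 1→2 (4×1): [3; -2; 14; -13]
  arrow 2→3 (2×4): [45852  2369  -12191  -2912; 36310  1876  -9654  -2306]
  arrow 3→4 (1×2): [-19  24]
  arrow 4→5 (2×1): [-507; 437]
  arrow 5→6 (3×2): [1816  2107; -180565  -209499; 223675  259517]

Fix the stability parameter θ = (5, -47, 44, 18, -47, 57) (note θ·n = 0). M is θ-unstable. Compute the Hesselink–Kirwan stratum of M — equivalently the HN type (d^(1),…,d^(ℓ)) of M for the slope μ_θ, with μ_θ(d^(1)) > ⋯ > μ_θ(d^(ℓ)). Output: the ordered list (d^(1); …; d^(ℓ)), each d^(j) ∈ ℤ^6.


Via rank(M_{q-1}∘⋯∘M_p): M ≅ I[1,2], I[2,2], I[2,3], I[2,6], I[5,6], I[6,6].
μ_θ-semistable layers: μ^(1)=57; μ^(2)=44; μ^(3)=5; μ^(4)=-21; μ^(5)=-47

((0, 0, 0, 0, 0, 3); (0, 0, 1, 0, 0, 0); (0, 0, 1, 1, 1, 0); (1, 1, 0, 0, 0, 0); (0, 3, 0, 0, 1, 0))


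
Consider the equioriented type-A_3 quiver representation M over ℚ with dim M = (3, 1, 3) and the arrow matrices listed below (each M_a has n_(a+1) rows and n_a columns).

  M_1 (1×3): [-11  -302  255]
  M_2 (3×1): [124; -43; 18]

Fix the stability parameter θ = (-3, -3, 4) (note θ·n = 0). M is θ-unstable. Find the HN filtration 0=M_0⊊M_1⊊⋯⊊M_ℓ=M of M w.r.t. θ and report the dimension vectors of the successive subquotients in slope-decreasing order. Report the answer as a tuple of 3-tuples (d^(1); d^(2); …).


Barcode: M ≅ I[1,1]^2, I[1,3], I[3,3]^2. HN layers by μ_θ (2 steps, strictly decreasing):
  μ^(1)=4; μ^(2)=-3

((0, 0, 3); (3, 1, 0))


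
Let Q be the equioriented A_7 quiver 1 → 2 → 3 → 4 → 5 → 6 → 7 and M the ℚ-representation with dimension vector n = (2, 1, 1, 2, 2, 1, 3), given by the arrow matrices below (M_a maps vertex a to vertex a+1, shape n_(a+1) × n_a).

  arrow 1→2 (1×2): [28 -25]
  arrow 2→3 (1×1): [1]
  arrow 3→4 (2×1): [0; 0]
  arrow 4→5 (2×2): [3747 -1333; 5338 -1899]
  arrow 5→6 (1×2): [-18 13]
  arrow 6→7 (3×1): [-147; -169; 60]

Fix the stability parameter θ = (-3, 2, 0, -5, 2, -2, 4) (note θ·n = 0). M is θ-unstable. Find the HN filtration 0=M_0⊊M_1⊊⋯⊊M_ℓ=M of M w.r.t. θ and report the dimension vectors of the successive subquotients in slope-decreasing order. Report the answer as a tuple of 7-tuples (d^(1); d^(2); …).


Barcode: M ≅ I[1,1], I[1,3], I[4,5], I[4,7], I[7,7]^2. HN layers by μ_θ (6 steps, strictly decreasing):
  μ^(1)=4; μ^(2)=2; μ^(3)=1; μ^(4)=0; μ^(5)=-3; μ^(6)=-5

((0, 0, 0, 0, 0, 0, 3); (0, 0, 0, 0, 1, 0, 0); (0, 1, 1, 0, 0, 0, 0); (0, 0, 0, 0, 1, 1, 0); (2, 0, 0, 0, 0, 0, 0); (0, 0, 0, 2, 0, 0, 0))
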